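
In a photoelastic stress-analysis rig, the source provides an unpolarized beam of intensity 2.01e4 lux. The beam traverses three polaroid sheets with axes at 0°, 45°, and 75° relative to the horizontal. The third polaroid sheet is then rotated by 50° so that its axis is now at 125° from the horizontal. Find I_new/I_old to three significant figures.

I_new/I_old ≈ 0.0402

Before rotation:
Unpolarized light through the first polarizer → I₁ = ½ I₀, now polarized at 0°.
I₂ = I₁ cos²(45° − 0°) = 0.5 I₀ · cos²(45°) = 0.25 I₀.
I₃ = I₂ cos²(75° − 45°) = 0.25 I₀ · cos²(30°) = 0.1875 I₀.
After rotation:
Unpolarized light through the first polarizer → I₁ = ½ I₀, now polarized at 0°.
I₂ = I₁ cos²(45° − 0°) = 0.5 I₀ · cos²(45°) = 0.25 I₀.
I₃ = I₂ cos²(125° − 45°) = 0.25 I₀ · cos²(80°) = 0.007538 I₀.
Ratio = 0.007538 / 0.1875 = 0.0402.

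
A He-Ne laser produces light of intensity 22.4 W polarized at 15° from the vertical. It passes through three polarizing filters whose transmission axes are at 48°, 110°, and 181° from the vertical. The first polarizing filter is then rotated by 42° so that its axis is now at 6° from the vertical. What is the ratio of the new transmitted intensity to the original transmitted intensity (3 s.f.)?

Before rotation:
I₁ = I₀ cos²(48° − 15°) = I₀ cos²(33°) = 0.7034 I₀.
I₂ = I₁ cos²(110° − 48°) = 0.7034 I₀ · cos²(62°) = 0.155 I₀.
I₃ = I₂ cos²(181° − 110°) = 0.155 I₀ · cos²(71°) = 0.01643 I₀.
After rotation:
I₁ = I₀ cos²(6° − 15°) = I₀ cos²(9°) = 0.9755 I₀.
Angle between axes 1 and 2: 76°. I₂ = 0.9755 I₀ · cos²(76°) = 0.05709 I₀.
I₃ = I₂ cos²(181° − 110°) = 0.05709 I₀ · cos²(71°) = 0.006052 I₀.
Ratio = 0.006052 / 0.01643 = 0.3683.

I_new/I_old ≈ 0.368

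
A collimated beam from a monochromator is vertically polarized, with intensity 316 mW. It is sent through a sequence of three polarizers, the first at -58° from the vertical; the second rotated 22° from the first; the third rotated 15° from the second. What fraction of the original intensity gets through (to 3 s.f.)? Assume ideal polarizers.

I/I₀ ≈ 0.225

I₁ = 316 mW · cos²(58°) = 88.74 mW.
I₂ = I₁ · cos²(22°) = 88.74 · 0.8597 = 76.28 mW.
I₃ = I₂ · cos²(15°) = 76.28 · 0.933 = 71.17 mW.
Transmitted fraction = 0.2252.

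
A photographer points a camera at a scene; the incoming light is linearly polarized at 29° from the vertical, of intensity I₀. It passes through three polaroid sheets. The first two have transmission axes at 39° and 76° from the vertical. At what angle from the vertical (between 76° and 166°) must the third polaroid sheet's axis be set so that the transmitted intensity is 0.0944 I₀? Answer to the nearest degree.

I₁ = I₀ cos²(39° − 29°) = I₀ cos²(10°) = 0.9698 I₀.
I₂ = I₁ cos²(76° − 39°) = 0.9698 I₀ · cos²(37°) = 0.6186 I₀.
Need I₃/I₀ = 0.0944, so cos²(θ − 76°) = 0.0944 / 0.6186 = 0.1526.
θ − 76° = arccos(√0.1526) = 67.0°, giving θ ≈ 76 + 67.0 = 143.0°.

θ ≈ 143°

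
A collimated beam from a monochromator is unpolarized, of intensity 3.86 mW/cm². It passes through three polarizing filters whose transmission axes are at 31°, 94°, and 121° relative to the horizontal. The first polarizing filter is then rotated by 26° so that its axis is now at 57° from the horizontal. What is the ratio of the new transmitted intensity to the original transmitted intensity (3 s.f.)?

I_new/I_old ≈ 3.09

Before rotation:
Unpolarized light through the first polarizer → I₁ = ½ I₀, now polarized at 31°.
I₂ = I₁ cos²(94° − 31°) = 0.5 I₀ · cos²(63°) = 0.1031 I₀.
I₃ = I₂ cos²(121° − 94°) = 0.1031 I₀ · cos²(27°) = 0.08181 I₀.
After rotation:
Unpolarized light through the first polarizer → I₁ = ½ I₀, now polarized at 57°.
I₂ = I₁ cos²(94° − 57°) = 0.5 I₀ · cos²(37°) = 0.3189 I₀.
I₃ = I₂ cos²(121° − 94°) = 0.3189 I₀ · cos²(27°) = 0.2532 I₀.
Ratio = 0.2532 / 0.08181 = 3.095.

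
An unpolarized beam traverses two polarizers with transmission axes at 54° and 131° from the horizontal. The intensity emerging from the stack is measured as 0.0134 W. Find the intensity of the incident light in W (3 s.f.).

I₀ ≈ 0.530 W

Unpolarized light through the first polarizer → I₁ = ½ I₀, now polarized at 54°.
I₂ = I₁ cos²(131° − 54°) = 0.5 I₀ · cos²(77°) = 0.0253 I₀.
So 0.0134 W = 0.0253 I₀, giving I₀ = 0.0134/0.0253 = 0.5296 W.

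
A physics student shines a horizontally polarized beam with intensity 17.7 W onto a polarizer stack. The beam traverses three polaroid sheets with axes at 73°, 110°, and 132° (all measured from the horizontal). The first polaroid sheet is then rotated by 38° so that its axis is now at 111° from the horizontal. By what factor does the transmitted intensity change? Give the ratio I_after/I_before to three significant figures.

Before rotation:
I₁ = I₀ cos²(73° − 0°) = I₀ cos²(73°) = 0.08548 I₀.
I₂ = I₁ cos²(110° − 73°) = 0.08548 I₀ · cos²(37°) = 0.05452 I₀.
I₃ = I₂ cos²(132° − 110°) = 0.05452 I₀ · cos²(22°) = 0.04687 I₀.
After rotation:
I₁ = I₀ cos²(111° − 0°) = I₀ cos²(69°) = 0.1284 I₀.
I₂ = I₁ cos²(110° − 111°) = 0.1284 I₀ · cos²(1°) = 0.1284 I₀.
I₃ = I₂ cos²(132° − 110°) = 0.1284 I₀ · cos²(22°) = 0.1104 I₀.
Ratio = 0.1104 / 0.04687 = 2.355.

I_new/I_old ≈ 2.35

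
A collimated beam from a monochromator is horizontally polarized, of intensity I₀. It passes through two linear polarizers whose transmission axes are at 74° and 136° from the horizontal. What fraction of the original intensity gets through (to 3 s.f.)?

By Malus's law, I₁ = I₀ cos²(74° − 0°) = I₀ cos²(74°) = 0.07598 I₀.
I₂ = I₁ cos²(136° − 74°) = 0.07598 I₀ · cos²(62°) = 0.01675 I₀.
Transmitted fraction = 0.01675.

≈ 0.0167 I₀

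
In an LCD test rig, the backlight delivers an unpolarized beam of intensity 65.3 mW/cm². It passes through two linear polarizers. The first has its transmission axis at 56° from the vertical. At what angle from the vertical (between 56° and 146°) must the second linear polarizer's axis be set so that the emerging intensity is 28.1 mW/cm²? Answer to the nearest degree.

Unpolarized light through the first polarizer → I₁ = ½ I₀, now polarized at 56°.
Target fraction: 28.1 / 65.3 mW/cm² = 0.4303 of I₀.
Need I₂/I₀ = 0.4303, so cos²(θ − 56°) = 0.4303 / 0.5 = 0.8606.
θ − 56° = arccos(√0.8606) = 21.9°, giving θ ≈ 56 + 21.9 = 77.9°.

θ ≈ 78°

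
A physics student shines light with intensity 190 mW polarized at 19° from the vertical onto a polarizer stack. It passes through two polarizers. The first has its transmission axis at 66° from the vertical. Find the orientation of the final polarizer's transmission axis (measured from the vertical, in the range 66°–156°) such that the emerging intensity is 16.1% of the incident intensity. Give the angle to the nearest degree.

θ ≈ 120°

I₁ = I₀ cos²(66° − 19°) = I₀ cos²(47°) = 0.4651 I₀.
Need I₂/I₀ = 0.161, so cos²(θ − 66°) = 0.161 / 0.4651 = 0.3461.
θ − 66° = arccos(√0.3461) = 54.0°, giving θ ≈ 66 + 54.0 = 120.0°.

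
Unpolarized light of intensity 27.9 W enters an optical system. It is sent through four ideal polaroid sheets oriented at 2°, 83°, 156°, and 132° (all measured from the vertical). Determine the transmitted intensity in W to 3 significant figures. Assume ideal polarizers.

I ≈ 0.0244 W

Unpolarized light through the first polarizer → I₁ = 27.9 W/2 = 13.95 W, polarized at 2°.
I₂ = I₁ · cos²(81°) = 13.95 · 0.02447 = 0.3414 W.
I₃ = I₂ · cos²(73°) = 0.3414 · 0.08548 = 0.02918 W.
I₄ = I₃ · cos²(24°) = 0.02918 · 0.8346 = 0.02435 W.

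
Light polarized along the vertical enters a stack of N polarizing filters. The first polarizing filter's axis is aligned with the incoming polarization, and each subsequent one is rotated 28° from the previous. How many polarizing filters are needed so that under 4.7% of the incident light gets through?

First polarizer is aligned with the polarization: full transmission.
Each further stage multiplies by cos²(28°) = 0.7796.
After N polarizers: T = 0.7796^(N−1). Require T < 0.047 ⇒ N−1 > ln(0.047)/ln(0.7796) = 12.28, so N−1 ≥ 13 and N = 14.
Check: N=14 gives T = 0.03929 < 0.047; N=13 gives T = 0.0504.

N = 14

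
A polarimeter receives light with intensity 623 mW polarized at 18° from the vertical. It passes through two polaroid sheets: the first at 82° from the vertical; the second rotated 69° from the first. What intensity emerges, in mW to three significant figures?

I₁ = 623 mW · cos²(64°) = 119.7 mW.
I₂ = I₁ · cos²(69°) = 119.7 · 0.1284 = 15.38 mW.

I ≈ 15.4 mW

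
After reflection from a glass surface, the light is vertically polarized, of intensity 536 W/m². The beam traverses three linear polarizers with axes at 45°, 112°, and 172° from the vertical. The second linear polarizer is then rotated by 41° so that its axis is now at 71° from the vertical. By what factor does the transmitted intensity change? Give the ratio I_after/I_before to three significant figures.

Before rotation:
I₁ = I₀ cos²(45° − 0°) = I₀ cos²(45°) = 0.5 I₀.
I₂ = I₁ cos²(112° − 45°) = 0.5 I₀ · cos²(67°) = 0.07634 I₀.
I₃ = I₂ cos²(172° − 112°) = 0.07634 I₀ · cos²(60°) = 0.01908 I₀.
After rotation:
I₁ = I₀ cos²(45° − 0°) = I₀ cos²(45°) = 0.5 I₀.
I₂ = I₁ cos²(71° − 45°) = 0.5 I₀ · cos²(26°) = 0.4039 I₀.
Angle between axes 2 and 3: 79°. I₃ = 0.4039 I₀ · cos²(79°) = 0.01471 I₀.
Ratio = 0.01471 / 0.01908 = 0.7706.

I_new/I_old ≈ 0.771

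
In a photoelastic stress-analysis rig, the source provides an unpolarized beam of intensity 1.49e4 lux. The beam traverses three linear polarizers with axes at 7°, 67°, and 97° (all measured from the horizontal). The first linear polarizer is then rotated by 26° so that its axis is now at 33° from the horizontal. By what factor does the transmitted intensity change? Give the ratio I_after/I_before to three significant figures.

Before rotation:
Unpolarized light through the first polarizer → I₁ = ½ I₀, now polarized at 7°.
I₂ = I₁ cos²(67° − 7°) = 0.5 I₀ · cos²(60°) = 0.125 I₀.
I₃ = I₂ cos²(97° − 67°) = 0.125 I₀ · cos²(30°) = 0.09375 I₀.
After rotation:
Unpolarized light through the first polarizer → I₁ = ½ I₀, now polarized at 33°.
I₂ = I₁ cos²(67° − 33°) = 0.5 I₀ · cos²(34°) = 0.3437 I₀.
I₃ = I₂ cos²(97° − 67°) = 0.3437 I₀ · cos²(30°) = 0.2577 I₀.
Ratio = 0.2577 / 0.09375 = 2.749.

I_new/I_old ≈ 2.75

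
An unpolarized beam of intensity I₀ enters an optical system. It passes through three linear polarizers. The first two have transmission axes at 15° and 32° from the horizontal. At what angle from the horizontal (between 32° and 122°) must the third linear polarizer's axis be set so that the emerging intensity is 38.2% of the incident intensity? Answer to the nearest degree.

θ ≈ 56°

Unpolarized light through the first polarizer → I₁ = ½ I₀, now polarized at 15°.
I₂ = I₁ cos²(32° − 15°) = 0.5 I₀ · cos²(17°) = 0.4573 I₀.
Need I₃/I₀ = 0.382, so cos²(θ − 32°) = 0.382 / 0.4573 = 0.8354.
θ − 32° = arccos(√0.8354) = 23.9°, giving θ ≈ 32 + 23.9 = 55.9°.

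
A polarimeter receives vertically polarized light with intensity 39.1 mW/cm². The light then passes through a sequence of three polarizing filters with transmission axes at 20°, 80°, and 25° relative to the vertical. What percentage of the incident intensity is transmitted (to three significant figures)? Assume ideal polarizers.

≈ 7.26%

I₁ = 39.1 mW/cm² · cos²(20°) = 34.53 mW/cm².
I₂ = I₁ · cos²(60°) = 34.53 · 0.25 = 8.632 mW/cm².
I₃ = I₂ · cos²(55°) = 8.632 · 0.329 = 2.84 mW/cm².
That is 7.263% of the incident intensity.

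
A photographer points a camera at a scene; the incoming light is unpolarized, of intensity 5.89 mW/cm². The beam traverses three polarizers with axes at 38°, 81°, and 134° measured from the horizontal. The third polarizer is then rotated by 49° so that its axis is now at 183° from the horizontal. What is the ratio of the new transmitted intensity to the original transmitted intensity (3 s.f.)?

I_new/I_old ≈ 0.119

Before rotation:
Unpolarized light through the first polarizer → I₁ = ½ I₀, now polarized at 38°.
I₂ = I₁ cos²(81° − 38°) = 0.5 I₀ · cos²(43°) = 0.2674 I₀.
I₃ = I₂ cos²(134° − 81°) = 0.2674 I₀ · cos²(53°) = 0.09686 I₀.
After rotation:
Unpolarized light through the first polarizer → I₁ = ½ I₀, now polarized at 38°.
I₂ = I₁ cos²(81° − 38°) = 0.5 I₀ · cos²(43°) = 0.2674 I₀.
Angle between axes 2 and 3: 78°. I₃ = 0.2674 I₀ · cos²(78°) = 0.01156 I₀.
Ratio = 0.01156 / 0.09686 = 0.1194.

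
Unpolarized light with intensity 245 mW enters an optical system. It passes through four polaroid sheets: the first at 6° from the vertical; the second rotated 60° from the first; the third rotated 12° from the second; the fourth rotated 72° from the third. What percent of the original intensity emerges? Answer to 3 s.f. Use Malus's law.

Unpolarized light through the first polarizer → I₁ = 245 mW/2 = 122.5 mW, polarized at 6°.
I₂ = I₁ · cos²(60°) = 122.5 · 0.25 = 30.63 mW.
I₃ = I₂ · cos²(12°) = 30.63 · 0.9568 = 29.3 mW.
I₄ = I₃ · cos²(72°) = 29.3 · 0.09549 = 2.798 mW.
That is 1.142% of the incident intensity.

≈ 1.14%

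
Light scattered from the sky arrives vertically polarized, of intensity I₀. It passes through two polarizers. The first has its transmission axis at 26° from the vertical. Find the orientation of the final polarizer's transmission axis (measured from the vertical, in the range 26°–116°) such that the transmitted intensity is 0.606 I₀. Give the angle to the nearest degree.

I₁ = I₀ cos²(26° − 0°) = I₀ cos²(26°) = 0.8078 I₀.
Need I₂/I₀ = 0.606, so cos²(θ − 26°) = 0.606 / 0.8078 = 0.7502.
θ − 26° = arccos(√0.7502) = 30.0°, giving θ ≈ 26 + 30.0 = 56.0°.

θ ≈ 56°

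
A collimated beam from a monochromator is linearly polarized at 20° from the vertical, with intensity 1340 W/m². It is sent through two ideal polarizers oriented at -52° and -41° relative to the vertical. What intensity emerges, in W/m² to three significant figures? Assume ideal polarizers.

I₁ = 1340 W/m² · cos²(72°) = 128 W/m².
I₂ = I₁ · cos²(11°) = 128 · 0.9636 = 123.3 W/m².

I ≈ 123 W/m²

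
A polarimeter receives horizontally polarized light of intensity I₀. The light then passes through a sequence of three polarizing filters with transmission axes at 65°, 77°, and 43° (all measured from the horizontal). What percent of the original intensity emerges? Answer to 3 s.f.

I₁ = I₀ cos²(65° − 0°) = I₀ cos²(65°) = 0.1786 I₀.
I₂ = I₁ cos²(77° − 65°) = 0.1786 I₀ · cos²(12°) = 0.1709 I₀.
I₃ = I₂ cos²(43° − 77°) = 0.1709 I₀ · cos²(34°) = 0.1175 I₀.
That is 11.75% of the incident intensity.

≈ 11.7%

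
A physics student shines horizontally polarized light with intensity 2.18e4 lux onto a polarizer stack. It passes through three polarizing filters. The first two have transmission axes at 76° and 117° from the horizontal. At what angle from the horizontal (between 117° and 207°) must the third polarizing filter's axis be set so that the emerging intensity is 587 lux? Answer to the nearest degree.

θ ≈ 143°

I₁ = I₀ cos²(76° − 0°) = I₀ cos²(76°) = 0.05853 I₀.
I₂ = I₁ cos²(117° − 76°) = 0.05853 I₀ · cos²(41°) = 0.03334 I₀.
Target fraction: 587 / 2.18e4 lux = 0.02693 of I₀.
Need I₃/I₀ = 0.02693, so cos²(θ − 117°) = 0.02693 / 0.03334 = 0.8077.
θ − 117° = arccos(√0.8077) = 26.0°, giving θ ≈ 117 + 26.0 = 143.0°.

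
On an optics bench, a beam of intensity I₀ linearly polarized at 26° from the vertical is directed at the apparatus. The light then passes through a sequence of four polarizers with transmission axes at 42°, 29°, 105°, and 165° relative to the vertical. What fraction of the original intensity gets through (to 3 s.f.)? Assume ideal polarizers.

≈ 0.0128 I₀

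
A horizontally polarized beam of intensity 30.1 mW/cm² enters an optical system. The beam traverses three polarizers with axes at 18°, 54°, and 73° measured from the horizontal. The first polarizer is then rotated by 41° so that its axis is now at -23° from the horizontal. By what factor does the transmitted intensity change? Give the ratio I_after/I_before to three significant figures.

Before rotation:
By Malus's law, I₁ = I₀ cos²(18° − 0°) = I₀ cos²(18°) = 0.9045 I₀.
I₂ = I₁ cos²(54° − 18°) = 0.9045 I₀ · cos²(36°) = 0.592 I₀.
I₃ = I₂ cos²(73° − 54°) = 0.592 I₀ · cos²(19°) = 0.5293 I₀.
After rotation:
I₁ = I₀ cos²(-23° − 0°) = I₀ cos²(23°) = 0.8473 I₀.
I₂ = I₁ cos²(54° + 23°) = 0.8473 I₀ · cos²(77°) = 0.04288 I₀.
I₃ = I₂ cos²(73° − 54°) = 0.04288 I₀ · cos²(19°) = 0.03833 I₀.
Ratio = 0.03833 / 0.5293 = 0.07243.

I_new/I_old ≈ 0.0724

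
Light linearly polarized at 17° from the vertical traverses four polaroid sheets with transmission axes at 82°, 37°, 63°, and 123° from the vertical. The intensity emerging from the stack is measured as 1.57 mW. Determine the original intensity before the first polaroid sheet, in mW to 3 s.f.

I₀ ≈ 87.1 mW

I₁ = I₀ cos²(82° − 17°) = I₀ cos²(65°) = 0.1786 I₀.
I₂ = I₁ cos²(37° − 82°) = 0.1786 I₀ · cos²(45°) = 0.0893 I₀.
I₃ = I₂ cos²(63° − 37°) = 0.0893 I₀ · cos²(26°) = 0.07214 I₀.
I₄ = I₃ cos²(123° − 63°) = 0.07214 I₀ · cos²(60°) = 0.01804 I₀.
So 1.57 mW = 0.01804 I₀, giving I₀ = 1.57/0.01804 = 87.05 mW.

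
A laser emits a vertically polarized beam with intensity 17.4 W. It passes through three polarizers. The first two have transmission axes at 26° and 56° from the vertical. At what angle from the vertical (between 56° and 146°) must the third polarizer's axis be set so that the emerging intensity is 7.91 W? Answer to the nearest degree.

θ ≈ 86°

I₁ = I₀ cos²(26° − 0°) = I₀ cos²(26°) = 0.8078 I₀.
I₂ = I₁ cos²(56° − 26°) = 0.8078 I₀ · cos²(30°) = 0.6059 I₀.
Target fraction: 7.91 / 17.4 W = 0.4546 of I₀.
Need I₃/I₀ = 0.4546, so cos²(θ − 56°) = 0.4546 / 0.6059 = 0.7503.
θ − 56° = arccos(√0.7503) = 30.0°, giving θ ≈ 56 + 30.0 = 86.0°.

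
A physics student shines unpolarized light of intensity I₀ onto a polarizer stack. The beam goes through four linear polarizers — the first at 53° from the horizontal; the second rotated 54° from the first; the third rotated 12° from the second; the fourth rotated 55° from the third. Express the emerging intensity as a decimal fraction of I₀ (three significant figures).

≈ 0.0544 I₀

Unpolarized light through the first polarizer → I₁ = ½ I₀, now polarized at 53°.
I₂ = I₁ cos²(54°) = 0.5 · 0.3455 I₀ = 0.1727 I₀.
I₃ = I₂ cos²(12°) = 0.1727 · 0.9568 I₀ = 0.1653 I₀.
I₄ = I₃ cos²(55°) = 0.1653 · 0.329 I₀ = 0.05437 I₀.
Transmitted fraction = 0.05437.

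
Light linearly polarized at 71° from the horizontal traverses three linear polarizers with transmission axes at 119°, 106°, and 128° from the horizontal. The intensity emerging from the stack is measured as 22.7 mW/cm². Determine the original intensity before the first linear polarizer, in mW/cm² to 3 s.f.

I₀ ≈ 62.1 mW/cm²

I₁ = I₀ cos²(119° − 71°) = I₀ cos²(48°) = 0.4477 I₀.
I₂ = I₁ cos²(106° − 119°) = 0.4477 I₀ · cos²(13°) = 0.4251 I₀.
I₃ = I₂ cos²(128° − 106°) = 0.4251 I₀ · cos²(22°) = 0.3654 I₀.
So 22.7 mW/cm² = 0.3654 I₀, giving I₀ = 22.7/0.3654 = 62.12 mW/cm².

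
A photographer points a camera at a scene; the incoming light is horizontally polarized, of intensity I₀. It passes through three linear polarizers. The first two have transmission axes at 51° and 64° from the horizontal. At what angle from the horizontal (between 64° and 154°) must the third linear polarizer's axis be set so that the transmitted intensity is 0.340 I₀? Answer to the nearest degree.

θ ≈ 82°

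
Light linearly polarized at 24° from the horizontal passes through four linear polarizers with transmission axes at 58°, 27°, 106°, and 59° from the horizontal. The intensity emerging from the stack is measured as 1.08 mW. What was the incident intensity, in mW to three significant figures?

I₀ ≈ 126 mW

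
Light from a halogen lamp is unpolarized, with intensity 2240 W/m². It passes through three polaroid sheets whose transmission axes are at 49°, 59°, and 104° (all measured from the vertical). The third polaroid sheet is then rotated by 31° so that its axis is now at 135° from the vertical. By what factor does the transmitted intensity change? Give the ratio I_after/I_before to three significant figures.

I_new/I_old ≈ 0.117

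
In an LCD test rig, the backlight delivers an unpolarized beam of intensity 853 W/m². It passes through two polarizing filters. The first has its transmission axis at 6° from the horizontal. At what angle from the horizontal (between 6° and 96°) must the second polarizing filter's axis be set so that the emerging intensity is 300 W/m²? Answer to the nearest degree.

Unpolarized light through the first polarizer → I₁ = ½ I₀, now polarized at 6°.
Target fraction: 300 / 853 W/m² = 0.3517 of I₀.
Need I₂/I₀ = 0.3517, so cos²(θ − 6°) = 0.3517 / 0.5 = 0.7034.
θ − 6° = arccos(√0.7034) = 33.0°, giving θ ≈ 6 + 33.0 = 39.0°.

θ ≈ 39°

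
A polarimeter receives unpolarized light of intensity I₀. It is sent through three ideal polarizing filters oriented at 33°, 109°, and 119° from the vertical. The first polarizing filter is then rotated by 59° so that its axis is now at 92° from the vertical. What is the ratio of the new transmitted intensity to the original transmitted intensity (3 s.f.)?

Before rotation:
Unpolarized light through the first polarizer → I₁ = ½ I₀, now polarized at 33°.
I₂ = I₁ cos²(109° − 33°) = 0.5 I₀ · cos²(76°) = 0.02926 I₀.
I₃ = I₂ cos²(119° − 109°) = 0.02926 I₀ · cos²(10°) = 0.02838 I₀.
After rotation:
Unpolarized light through the first polarizer → I₁ = ½ I₀, now polarized at 92°.
I₂ = I₁ cos²(109° − 92°) = 0.5 I₀ · cos²(17°) = 0.4573 I₀.
I₃ = I₂ cos²(119° − 109°) = 0.4573 I₀ · cos²(10°) = 0.4435 I₀.
Ratio = 0.4435 / 0.02838 = 15.63.

I_new/I_old ≈ 15.6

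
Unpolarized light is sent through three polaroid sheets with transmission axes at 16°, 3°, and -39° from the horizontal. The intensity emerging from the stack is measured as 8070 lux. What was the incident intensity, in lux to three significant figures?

Unpolarized light through the first polarizer → I₁ = ½ I₀, now polarized at 16°.
I₂ = I₁ cos²(3° − 16°) = 0.5 I₀ · cos²(13°) = 0.4747 I₀.
I₃ = I₂ cos²(-39° − 3°) = 0.4747 I₀ · cos²(42°) = 0.2622 I₀.
So 8070 lux = 0.2622 I₀, giving I₀ = 8070/0.2622 = 3.078e+04 lux.

I₀ ≈ 3.08e4 lux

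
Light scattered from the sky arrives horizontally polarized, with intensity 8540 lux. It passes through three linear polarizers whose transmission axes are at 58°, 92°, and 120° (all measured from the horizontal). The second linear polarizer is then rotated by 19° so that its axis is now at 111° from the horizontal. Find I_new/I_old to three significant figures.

I_new/I_old ≈ 0.659

Before rotation:
I₁ = I₀ cos²(58° − 0°) = I₀ cos²(58°) = 0.2808 I₀.
I₂ = I₁ cos²(92° − 58°) = 0.2808 I₀ · cos²(34°) = 0.193 I₀.
I₃ = I₂ cos²(120° − 92°) = 0.193 I₀ · cos²(28°) = 0.1505 I₀.
After rotation:
I₁ = I₀ cos²(58° − 0°) = I₀ cos²(58°) = 0.2808 I₀.
I₂ = I₁ cos²(111° − 58°) = 0.2808 I₀ · cos²(53°) = 0.1017 I₀.
I₃ = I₂ cos²(120° − 111°) = 0.1017 I₀ · cos²(9°) = 0.09922 I₀.
Ratio = 0.09922 / 0.1505 = 0.6594.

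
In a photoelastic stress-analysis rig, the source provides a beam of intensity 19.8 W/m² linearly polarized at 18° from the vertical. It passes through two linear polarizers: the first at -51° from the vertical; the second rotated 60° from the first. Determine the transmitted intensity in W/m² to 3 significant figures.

I₁ = 19.8 W/m² · cos²(69°) = 2.543 W/m².
I₂ = I₁ · cos²(60°) = 2.543 · 0.25 = 0.6357 W/m².

I ≈ 0.636 W/m²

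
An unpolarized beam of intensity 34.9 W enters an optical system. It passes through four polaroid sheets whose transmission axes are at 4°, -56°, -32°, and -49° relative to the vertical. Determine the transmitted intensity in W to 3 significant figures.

I ≈ 3.33 W

Unpolarized light through the first polarizer → I₁ = 34.9 W/2 = 17.45 W, polarized at 4°.
I₂ = I₁ · cos²(60°) = 17.45 · 0.25 = 4.363 W.
I₃ = I₂ · cos²(24°) = 4.363 · 0.8346 = 3.641 W.
I₄ = I₃ · cos²(17°) = 3.641 · 0.9145 = 3.33 W.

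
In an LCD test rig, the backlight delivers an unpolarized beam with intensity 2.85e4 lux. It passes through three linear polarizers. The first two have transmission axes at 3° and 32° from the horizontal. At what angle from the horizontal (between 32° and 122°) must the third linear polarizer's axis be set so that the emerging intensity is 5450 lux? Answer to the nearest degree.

Unpolarized light through the first polarizer → I₁ = ½ I₀, now polarized at 3°.
I₂ = I₁ cos²(32° − 3°) = 0.5 I₀ · cos²(29°) = 0.3825 I₀.
Target fraction: 5450 / 2.85e4 lux = 0.1912 of I₀.
Need I₃/I₀ = 0.1912, so cos²(θ − 32°) = 0.1912 / 0.3825 = 0.5.
θ − 32° = arccos(√0.5) = 45.0°, giving θ ≈ 32 + 45.0 = 77.0°.

θ ≈ 77°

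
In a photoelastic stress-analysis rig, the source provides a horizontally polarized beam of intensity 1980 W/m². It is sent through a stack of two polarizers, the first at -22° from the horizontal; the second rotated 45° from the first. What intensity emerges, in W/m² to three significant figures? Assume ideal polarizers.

I₁ = 1980 W/m² · cos²(22°) = 1702 W/m².
I₂ = I₁ · cos²(45°) = 1702 · 0.5 = 851.1 W/m².

I ≈ 851 W/m²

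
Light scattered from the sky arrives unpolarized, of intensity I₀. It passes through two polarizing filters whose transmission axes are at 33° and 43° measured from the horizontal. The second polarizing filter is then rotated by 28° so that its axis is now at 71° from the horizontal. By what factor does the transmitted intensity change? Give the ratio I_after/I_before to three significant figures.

I_new/I_old ≈ 0.640

Before rotation:
Unpolarized light through the first polarizer → I₁ = ½ I₀, now polarized at 33°.
I₂ = I₁ cos²(43° − 33°) = 0.5 I₀ · cos²(10°) = 0.4849 I₀.
After rotation:
Unpolarized light through the first polarizer → I₁ = ½ I₀, now polarized at 33°.
I₂ = I₁ cos²(71° − 33°) = 0.5 I₀ · cos²(38°) = 0.3105 I₀.
Ratio = 0.3105 / 0.4849 = 0.6403.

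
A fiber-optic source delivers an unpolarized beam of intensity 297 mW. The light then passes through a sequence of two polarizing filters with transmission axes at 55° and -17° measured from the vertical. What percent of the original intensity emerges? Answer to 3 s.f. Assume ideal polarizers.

≈ 4.77%

Unpolarized light through the first polarizer → I₁ = 297 mW/2 = 148.5 mW, polarized at 55°.
I₂ = I₁ · cos²(72°) = 148.5 · 0.09549 = 14.18 mW.
That is 4.775% of the incident intensity.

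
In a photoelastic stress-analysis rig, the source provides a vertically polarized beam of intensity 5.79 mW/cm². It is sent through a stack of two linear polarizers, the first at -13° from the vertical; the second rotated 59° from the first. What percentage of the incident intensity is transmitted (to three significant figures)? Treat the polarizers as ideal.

I₁ = 5.79 mW/cm² · cos²(13°) = 5.497 mW/cm².
I₂ = I₁ · cos²(59°) = 5.497 · 0.2653 = 1.458 mW/cm².
That is 25.18% of the incident intensity.

≈ 25.2%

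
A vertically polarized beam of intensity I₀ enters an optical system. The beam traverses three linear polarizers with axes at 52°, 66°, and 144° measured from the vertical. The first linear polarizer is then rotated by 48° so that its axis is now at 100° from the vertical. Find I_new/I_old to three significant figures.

Before rotation:
By Malus's law, I₁ = I₀ cos²(52° − 0°) = I₀ cos²(52°) = 0.379 I₀.
I₂ = I₁ cos²(66° − 52°) = 0.379 I₀ · cos²(14°) = 0.3569 I₀.
I₃ = I₂ cos²(144° − 66°) = 0.3569 I₀ · cos²(78°) = 0.01543 I₀.
After rotation:
I₁ = I₀ cos²(100° − 0°) = I₀ cos²(80°) = 0.03015 I₀.
I₂ = I₁ cos²(66° − 100°) = 0.03015 I₀ · cos²(34°) = 0.02072 I₀.
I₃ = I₂ cos²(144° − 66°) = 0.02072 I₀ · cos²(78°) = 0.0008959 I₀.
Ratio = 0.0008959 / 0.01543 = 0.05808.

I_new/I_old ≈ 0.0581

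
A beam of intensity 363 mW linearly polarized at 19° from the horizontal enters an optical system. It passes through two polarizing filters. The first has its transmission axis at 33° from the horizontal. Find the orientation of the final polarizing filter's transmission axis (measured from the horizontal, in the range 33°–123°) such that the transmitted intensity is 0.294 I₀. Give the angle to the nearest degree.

θ ≈ 89°

I₁ = I₀ cos²(33° − 19°) = I₀ cos²(14°) = 0.9415 I₀.
Need I₂/I₀ = 0.294, so cos²(θ − 33°) = 0.294 / 0.9415 = 0.3123.
θ − 33° = arccos(√0.3123) = 56.0°, giving θ ≈ 33 + 56.0 = 89.0°.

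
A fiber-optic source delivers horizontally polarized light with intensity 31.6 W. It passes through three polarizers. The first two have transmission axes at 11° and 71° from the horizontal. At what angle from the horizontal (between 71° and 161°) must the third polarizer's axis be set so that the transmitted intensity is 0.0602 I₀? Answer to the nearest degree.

θ ≈ 131°

I₁ = I₀ cos²(11° − 0°) = I₀ cos²(11°) = 0.9636 I₀.
I₂ = I₁ cos²(71° − 11°) = 0.9636 I₀ · cos²(60°) = 0.2409 I₀.
Need I₃/I₀ = 0.0602, so cos²(θ − 71°) = 0.0602 / 0.2409 = 0.2499.
θ − 71° = arccos(√0.2499) = 60.0°, giving θ ≈ 71 + 60.0 = 131.0°.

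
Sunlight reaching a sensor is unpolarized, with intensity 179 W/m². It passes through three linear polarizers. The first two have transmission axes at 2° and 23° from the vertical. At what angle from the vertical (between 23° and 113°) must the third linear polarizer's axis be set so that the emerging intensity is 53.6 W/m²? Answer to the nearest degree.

θ ≈ 57°

Unpolarized light through the first polarizer → I₁ = ½ I₀, now polarized at 2°.
I₂ = I₁ cos²(23° − 2°) = 0.5 I₀ · cos²(21°) = 0.4358 I₀.
Target fraction: 53.6 / 179 W/m² = 0.2994 of I₀.
Need I₃/I₀ = 0.2994, so cos²(θ − 23°) = 0.2994 / 0.4358 = 0.6871.
θ − 23° = arccos(√0.6871) = 34.0°, giving θ ≈ 23 + 34.0 = 57.0°.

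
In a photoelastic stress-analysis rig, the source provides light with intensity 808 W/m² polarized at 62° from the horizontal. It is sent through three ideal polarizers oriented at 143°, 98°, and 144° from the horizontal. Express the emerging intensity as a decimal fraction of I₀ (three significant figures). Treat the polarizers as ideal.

By Malus's law, I₁ = 808 W/m² · cos²(81°) = 19.77 W/m².
I₂ = I₁ · cos²(45°) = 19.77 · 0.5 = 9.887 W/m².
I₃ = I₂ · cos²(46°) = 9.887 · 0.4826 = 4.771 W/m².
Transmitted fraction = 0.005904.

I/I₀ ≈ 0.00590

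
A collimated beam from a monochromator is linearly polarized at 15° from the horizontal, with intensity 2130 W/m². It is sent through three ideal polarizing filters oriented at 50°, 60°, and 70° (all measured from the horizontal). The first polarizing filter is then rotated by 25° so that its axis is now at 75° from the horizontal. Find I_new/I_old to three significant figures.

Before rotation:
I₁ = I₀ cos²(50° − 15°) = I₀ cos²(35°) = 0.671 I₀.
I₂ = I₁ cos²(60° − 50°) = 0.671 I₀ · cos²(10°) = 0.6508 I₀.
I₃ = I₂ cos²(70° − 60°) = 0.6508 I₀ · cos²(10°) = 0.6312 I₀.
After rotation:
I₁ = I₀ cos²(75° − 15°) = I₀ cos²(60°) = 0.25 I₀.
I₂ = I₁ cos²(60° − 75°) = 0.25 I₀ · cos²(15°) = 0.2333 I₀.
I₃ = I₂ cos²(70° − 60°) = 0.2333 I₀ · cos²(10°) = 0.2262 I₀.
Ratio = 0.2262 / 0.6312 = 0.3584.

I_new/I_old ≈ 0.358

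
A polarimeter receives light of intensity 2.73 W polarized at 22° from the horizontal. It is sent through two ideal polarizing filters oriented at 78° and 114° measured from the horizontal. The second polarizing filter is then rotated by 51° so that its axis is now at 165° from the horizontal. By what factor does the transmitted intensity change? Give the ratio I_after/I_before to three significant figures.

I_new/I_old ≈ 0.00418

Before rotation:
I₁ = I₀ cos²(78° − 22°) = I₀ cos²(56°) = 0.3127 I₀.
I₂ = I₁ cos²(114° − 78°) = 0.3127 I₀ · cos²(36°) = 0.2047 I₀.
After rotation:
I₁ = I₀ cos²(78° − 22°) = I₀ cos²(56°) = 0.3127 I₀.
I₂ = I₁ cos²(165° − 78°) = 0.3127 I₀ · cos²(87°) = 0.0008565 I₀.
Ratio = 0.0008565 / 0.2047 = 0.004185.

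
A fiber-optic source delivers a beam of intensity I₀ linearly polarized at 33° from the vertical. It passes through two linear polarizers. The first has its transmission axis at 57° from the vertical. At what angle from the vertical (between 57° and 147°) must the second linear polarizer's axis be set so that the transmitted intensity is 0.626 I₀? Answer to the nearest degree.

θ ≈ 87°

I₁ = I₀ cos²(57° − 33°) = I₀ cos²(24°) = 0.8346 I₀.
Need I₂/I₀ = 0.626, so cos²(θ − 57°) = 0.626 / 0.8346 = 0.7501.
θ − 57° = arccos(√0.7501) = 30.0°, giving θ ≈ 57 + 30.0 = 87.0°.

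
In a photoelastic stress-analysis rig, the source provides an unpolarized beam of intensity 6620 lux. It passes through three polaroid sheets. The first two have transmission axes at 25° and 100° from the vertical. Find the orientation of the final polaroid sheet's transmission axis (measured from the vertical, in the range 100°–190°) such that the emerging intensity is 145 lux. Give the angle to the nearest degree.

Unpolarized light through the first polarizer → I₁ = ½ I₀, now polarized at 25°.
I₂ = I₁ cos²(100° − 25°) = 0.5 I₀ · cos²(75°) = 0.03349 I₀.
Target fraction: 145 / 6620 lux = 0.0219 of I₀.
Need I₃/I₀ = 0.0219, so cos²(θ − 100°) = 0.0219 / 0.03349 = 0.654.
θ − 100° = arccos(√0.654) = 36.0°, giving θ ≈ 100 + 36.0 = 136.0°.

θ ≈ 136°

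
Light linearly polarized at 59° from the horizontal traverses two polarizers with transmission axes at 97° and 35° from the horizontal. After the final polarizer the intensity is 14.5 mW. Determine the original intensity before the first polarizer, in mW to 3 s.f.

I₀ ≈ 106 mW

By Malus's law, I₁ = I₀ cos²(97° − 59°) = I₀ cos²(38°) = 0.621 I₀.
I₂ = I₁ cos²(35° − 97°) = 0.621 I₀ · cos²(62°) = 0.1369 I₀.
So 14.5 mW = 0.1369 I₀, giving I₀ = 14.5/0.1369 = 105.9 mW.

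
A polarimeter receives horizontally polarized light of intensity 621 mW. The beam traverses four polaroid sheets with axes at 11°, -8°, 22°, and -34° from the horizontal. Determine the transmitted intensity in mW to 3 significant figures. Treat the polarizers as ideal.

I ≈ 125 mW

By Malus's law, I₁ = 621 mW · cos²(11°) = 598.4 mW.
I₂ = I₁ · cos²(19°) = 598.4 · 0.894 = 535 mW.
I₃ = I₂ · cos²(30°) = 535 · 0.75 = 401.2 mW.
I₄ = I₃ · cos²(56°) = 401.2 · 0.3127 = 125.5 mW.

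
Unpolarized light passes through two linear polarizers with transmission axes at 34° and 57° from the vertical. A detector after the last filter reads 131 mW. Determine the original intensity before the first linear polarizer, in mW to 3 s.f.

I₀ ≈ 309 mW

Unpolarized light through the first polarizer → I₁ = ½ I₀, now polarized at 34°.
I₂ = I₁ cos²(57° − 34°) = 0.5 I₀ · cos²(23°) = 0.4237 I₀.
So 131 mW = 0.4237 I₀, giving I₀ = 131/0.4237 = 309.2 mW.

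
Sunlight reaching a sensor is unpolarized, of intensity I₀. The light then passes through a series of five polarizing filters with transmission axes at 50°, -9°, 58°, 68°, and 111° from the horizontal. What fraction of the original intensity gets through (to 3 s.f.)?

Unpolarized light through the first polarizer → I₁ = ½ I₀, now polarized at 50°.
I₂ = I₁ cos²(-9° − 50°) = 0.5 I₀ · cos²(59°) = 0.1326 I₀.
I₃ = I₂ cos²(58° + 9°) = 0.1326 I₀ · cos²(67°) = 0.02025 I₀.
I₄ = I₃ cos²(68° − 58°) = 0.02025 I₀ · cos²(10°) = 0.01964 I₀.
I₅ = I₄ cos²(111° − 68°) = 0.01964 I₀ · cos²(43°) = 0.0105 I₀.
Transmitted fraction = 0.0105.

≈ 0.0105 I₀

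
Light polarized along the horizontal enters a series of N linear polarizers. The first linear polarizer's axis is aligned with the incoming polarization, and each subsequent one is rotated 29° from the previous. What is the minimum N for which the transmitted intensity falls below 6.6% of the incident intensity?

First polarizer is aligned with the polarization: full transmission.
Each further stage multiplies by cos²(29°) = 0.765.
After N polarizers: T = 0.765^(N−1). Require T < 0.066 ⇒ N−1 > ln(0.066)/ln(0.765) = 10.14, so N−1 ≥ 11 and N = 12.
Check: N=12 gives T = 0.05248 < 0.066; N=11 gives T = 0.06861.

N = 12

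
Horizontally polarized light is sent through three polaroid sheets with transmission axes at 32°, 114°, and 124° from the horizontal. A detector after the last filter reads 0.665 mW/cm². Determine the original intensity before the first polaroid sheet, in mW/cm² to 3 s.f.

I₀ ≈ 49.2 mW/cm²

By Malus's law, I₁ = I₀ cos²(32° − 0°) = I₀ cos²(32°) = 0.7192 I₀.
I₂ = I₁ cos²(114° − 32°) = 0.7192 I₀ · cos²(82°) = 0.01393 I₀.
I₃ = I₂ cos²(124° − 114°) = 0.01393 I₀ · cos²(10°) = 0.01351 I₀.
So 0.665 mW/cm² = 0.01351 I₀, giving I₀ = 0.665/0.01351 = 49.22 mW/cm².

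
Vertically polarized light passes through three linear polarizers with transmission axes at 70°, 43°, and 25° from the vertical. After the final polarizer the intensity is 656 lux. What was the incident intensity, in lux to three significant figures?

I₀ ≈ 7810 lux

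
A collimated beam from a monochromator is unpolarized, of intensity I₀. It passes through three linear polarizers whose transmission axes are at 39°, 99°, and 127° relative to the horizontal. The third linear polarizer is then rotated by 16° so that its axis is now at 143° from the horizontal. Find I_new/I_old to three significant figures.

Before rotation:
Unpolarized light through the first polarizer → I₁ = ½ I₀, now polarized at 39°.
I₂ = I₁ cos²(99° − 39°) = 0.5 I₀ · cos²(60°) = 0.125 I₀.
I₃ = I₂ cos²(127° − 99°) = 0.125 I₀ · cos²(28°) = 0.09745 I₀.
After rotation:
Unpolarized light through the first polarizer → I₁ = ½ I₀, now polarized at 39°.
I₂ = I₁ cos²(99° − 39°) = 0.5 I₀ · cos²(60°) = 0.125 I₀.
I₃ = I₂ cos²(143° − 99°) = 0.125 I₀ · cos²(44°) = 0.06468 I₀.
Ratio = 0.06468 / 0.09745 = 0.6637.

I_new/I_old ≈ 0.664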